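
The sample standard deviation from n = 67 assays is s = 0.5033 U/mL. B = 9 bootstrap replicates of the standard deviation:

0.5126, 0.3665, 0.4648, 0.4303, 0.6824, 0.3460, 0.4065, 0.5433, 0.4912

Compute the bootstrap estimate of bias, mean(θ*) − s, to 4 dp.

mean(θ*) = (0.5126 + 0.3665 + 0.4648 + 0.4303 + 0.6824 + 0.3460 + 0.4065 + 0.5433 + 0.4912) / 9 = 0.47151
bias = 0.47151 − 0.5033

bias = −0.0318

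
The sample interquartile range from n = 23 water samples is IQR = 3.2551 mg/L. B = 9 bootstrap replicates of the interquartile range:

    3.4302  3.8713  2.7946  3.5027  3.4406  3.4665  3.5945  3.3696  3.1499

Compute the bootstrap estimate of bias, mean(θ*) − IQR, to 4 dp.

mean(θ*) = (3.4302 + 3.8713 + 2.7946 + 3.5027 + 3.4406 + 3.4665 + 3.5945 + 3.3696 + 3.1499) / 9 = 3.40221
bias = 3.40221 − 3.2551

bias = +0.1471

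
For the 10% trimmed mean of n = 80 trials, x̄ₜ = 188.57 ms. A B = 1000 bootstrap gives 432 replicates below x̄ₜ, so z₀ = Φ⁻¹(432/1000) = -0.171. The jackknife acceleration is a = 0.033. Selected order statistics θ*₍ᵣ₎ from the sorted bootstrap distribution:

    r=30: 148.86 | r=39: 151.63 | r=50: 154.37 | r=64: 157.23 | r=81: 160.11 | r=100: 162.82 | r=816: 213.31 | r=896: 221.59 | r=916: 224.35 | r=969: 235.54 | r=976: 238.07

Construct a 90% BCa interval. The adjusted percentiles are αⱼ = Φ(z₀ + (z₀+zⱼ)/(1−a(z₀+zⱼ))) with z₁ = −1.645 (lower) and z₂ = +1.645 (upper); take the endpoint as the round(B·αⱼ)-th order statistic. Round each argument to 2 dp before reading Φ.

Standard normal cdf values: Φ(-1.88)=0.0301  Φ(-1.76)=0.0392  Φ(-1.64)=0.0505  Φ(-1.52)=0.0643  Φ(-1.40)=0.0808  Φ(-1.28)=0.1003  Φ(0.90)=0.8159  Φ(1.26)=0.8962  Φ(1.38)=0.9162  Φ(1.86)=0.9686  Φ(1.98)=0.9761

(148.86, 224.35)

Lower: z₀ + z₁ = -0.171 + (-1.645) = -1.816; 1 − a(z₀+z₁) = 1 − (0.033)(-1.816) = 1.0599; argument = -0.171 + (-1.816)/1.0599 = -1.8843 → -1.88.
α₁ = Φ(-1.88) = 0.0301; rank = round(1000 × 0.0301) = 30; θ*₍30₎ = 148.86.
Upper: z₀ + z₂ = 1.474; 1 − a(z₀+z₂) = 0.9514; argument = 1.3784 → 1.38; α₂ = 0.9162; rank = 916; θ*₍916₎ = 224.35.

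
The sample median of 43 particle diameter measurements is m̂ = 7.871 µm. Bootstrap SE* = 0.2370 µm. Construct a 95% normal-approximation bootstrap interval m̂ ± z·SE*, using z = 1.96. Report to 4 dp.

Margin = 1.96 × 0.2370 = 0.46452
Interval: 7.871 ± 0.46452

(7.4065, 8.3355)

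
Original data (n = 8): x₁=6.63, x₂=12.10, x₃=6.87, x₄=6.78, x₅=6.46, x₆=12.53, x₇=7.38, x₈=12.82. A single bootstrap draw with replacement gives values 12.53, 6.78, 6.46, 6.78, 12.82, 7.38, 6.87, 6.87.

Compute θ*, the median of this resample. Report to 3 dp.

θ* = 6.870

Sorted: 6.46, 6.78, 6.78, 6.87, 6.87, 7.38, 12.53, 12.82
Median = average of the two middle values = 6.870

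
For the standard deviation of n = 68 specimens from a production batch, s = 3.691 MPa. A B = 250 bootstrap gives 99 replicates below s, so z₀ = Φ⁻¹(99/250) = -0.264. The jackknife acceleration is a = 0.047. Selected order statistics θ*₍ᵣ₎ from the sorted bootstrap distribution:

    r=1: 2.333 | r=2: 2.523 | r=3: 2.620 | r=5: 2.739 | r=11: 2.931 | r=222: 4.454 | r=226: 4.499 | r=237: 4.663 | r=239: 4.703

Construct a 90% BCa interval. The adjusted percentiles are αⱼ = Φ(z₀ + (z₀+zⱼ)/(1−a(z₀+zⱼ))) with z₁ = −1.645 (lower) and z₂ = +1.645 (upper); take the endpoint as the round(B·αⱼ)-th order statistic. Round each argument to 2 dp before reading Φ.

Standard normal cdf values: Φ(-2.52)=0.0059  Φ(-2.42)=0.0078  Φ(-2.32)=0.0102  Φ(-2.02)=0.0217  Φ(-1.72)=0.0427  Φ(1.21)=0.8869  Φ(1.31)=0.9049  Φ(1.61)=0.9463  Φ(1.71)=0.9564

Lower: z₀ + z₁ = -0.264 + (-1.645) = -1.909; 1 − a(z₀+z₁) = 1 − (0.047)(-1.909) = 1.0897; argument = -0.264 + (-1.909)/1.0897 = -2.0158 → -2.02.
α₁ = Φ(-2.02) = 0.0217; rank = round(250 × 0.0217) = 5; θ*₍5₎ = 2.739.
Upper: z₀ + z₂ = 1.381; 1 − a(z₀+z₂) = 0.9351; argument = 1.2129 → 1.21; α₂ = 0.8869; rank = 222; θ*₍222₎ = 4.454.

(2.739, 4.454)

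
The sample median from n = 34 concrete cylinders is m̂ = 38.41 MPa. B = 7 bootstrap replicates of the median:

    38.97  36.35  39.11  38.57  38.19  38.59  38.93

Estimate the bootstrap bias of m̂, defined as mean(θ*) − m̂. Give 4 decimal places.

bias = −0.0229

mean(θ*) = (38.97 + 36.35 + 39.11 + 38.57 + 38.19 + 38.59 + 38.93) / 7 = 38.38714
bias = 38.38714 − 38.41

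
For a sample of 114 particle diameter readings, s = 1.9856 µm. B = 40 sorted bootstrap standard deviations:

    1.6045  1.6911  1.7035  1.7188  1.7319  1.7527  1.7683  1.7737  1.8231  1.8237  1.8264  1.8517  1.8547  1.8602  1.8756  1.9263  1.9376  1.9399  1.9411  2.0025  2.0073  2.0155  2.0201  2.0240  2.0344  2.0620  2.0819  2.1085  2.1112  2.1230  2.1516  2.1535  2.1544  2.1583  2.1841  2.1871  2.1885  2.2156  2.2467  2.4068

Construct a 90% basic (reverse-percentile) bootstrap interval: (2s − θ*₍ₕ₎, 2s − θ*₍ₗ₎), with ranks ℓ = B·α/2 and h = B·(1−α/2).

(1.7556, 2.2801)

Percentile endpoints at ranks 2 and 38: θ*₍2₎ = 1.6911, θ*₍38₎ = 2.2156.
Basic interval reflects these around s:
  lower = 2 × 1.9856 − 2.2156 = 1.7556
  upper = 2 × 1.9856 − 1.6911 = 2.2801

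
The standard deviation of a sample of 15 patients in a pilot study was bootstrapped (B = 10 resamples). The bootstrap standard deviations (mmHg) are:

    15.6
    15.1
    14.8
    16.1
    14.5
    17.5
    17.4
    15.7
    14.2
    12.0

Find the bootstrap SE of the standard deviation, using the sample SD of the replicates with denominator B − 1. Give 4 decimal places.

Bootstrap SE is the standard deviation of the 10 replicate standard deviations.
Mean of replicates: (15.6 + 15.1 + 14.8 + 16.1 + 14.5 + 17.5 + 17.4 + 15.7 + 14.2 + 12.0) / 10 = 152.90000 / 10 = 15.29000
Sum of squared deviations: (+0.31000)² + (−0.19000)² + (−0.49000)² + (+0.81000)² + (−0.79000)² + (+2.21000)² + (+2.11000)² + (+0.41000)² + (−1.09000)² + (−3.29000)² = 23.16900
Variance = 23.16900 / 9 = 2.57433
SE* = √2.57433

SE* = 1.6045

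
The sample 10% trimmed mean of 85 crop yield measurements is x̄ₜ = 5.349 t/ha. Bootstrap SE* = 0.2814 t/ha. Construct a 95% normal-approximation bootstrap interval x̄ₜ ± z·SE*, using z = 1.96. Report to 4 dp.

Margin = 1.96 × 0.2814 = 0.55154
Interval: 5.349 ± 0.55154

(4.7975, 5.9005)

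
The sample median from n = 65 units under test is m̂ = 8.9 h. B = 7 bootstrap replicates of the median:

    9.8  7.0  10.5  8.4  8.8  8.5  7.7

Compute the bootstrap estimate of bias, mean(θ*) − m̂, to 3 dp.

mean(θ*) = (9.8 + 7.0 + 10.5 + 8.4 + 8.8 + 8.5 + 7.7) / 7 = 8.6714
bias = 8.6714 − 8.9

bias = −0.229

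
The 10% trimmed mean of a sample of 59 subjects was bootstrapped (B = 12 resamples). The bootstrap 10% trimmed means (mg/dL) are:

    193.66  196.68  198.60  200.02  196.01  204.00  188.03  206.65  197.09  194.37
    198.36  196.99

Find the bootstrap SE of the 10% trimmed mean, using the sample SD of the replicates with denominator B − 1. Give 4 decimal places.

Bootstrap SE is the standard deviation of the 12 replicate 10% trimmed means.
Mean of replicates: (193.66 + 196.68 + 198.60 + 200.02 + 196.01 + 204.00 + 188.03 + 206.65 + 197.09 + 194.37 + 198.36 + 196.99) / 12 = 2370.46000 / 12 = 197.53833
Sum of squared deviations: (−3.87833)² + (−0.85833)² + (+1.06167)² + (+2.48167)² + (−1.52833)² + (+6.46167)² + (−9.50833)² + (+9.11167)² + (−0.44833)² + (−3.16833)² + (+0.82167)² + (−0.54833)² = 251.79897
Variance = 251.79897 / 11 = 22.89082
SE* = √22.89082

SE* = 4.7844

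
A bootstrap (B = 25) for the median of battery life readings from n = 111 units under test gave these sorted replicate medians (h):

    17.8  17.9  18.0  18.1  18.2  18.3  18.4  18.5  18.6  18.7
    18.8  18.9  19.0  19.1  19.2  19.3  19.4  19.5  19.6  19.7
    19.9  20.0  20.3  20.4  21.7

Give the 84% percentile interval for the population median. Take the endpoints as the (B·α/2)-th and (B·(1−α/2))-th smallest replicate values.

α = 0.16; lower rank = 25 × 0.080 = 2; upper rank = 25 × 0.920 = 23.
The 2nd smallest replicate is 17.9; the 23rd is 20.3.

(17.9, 20.3)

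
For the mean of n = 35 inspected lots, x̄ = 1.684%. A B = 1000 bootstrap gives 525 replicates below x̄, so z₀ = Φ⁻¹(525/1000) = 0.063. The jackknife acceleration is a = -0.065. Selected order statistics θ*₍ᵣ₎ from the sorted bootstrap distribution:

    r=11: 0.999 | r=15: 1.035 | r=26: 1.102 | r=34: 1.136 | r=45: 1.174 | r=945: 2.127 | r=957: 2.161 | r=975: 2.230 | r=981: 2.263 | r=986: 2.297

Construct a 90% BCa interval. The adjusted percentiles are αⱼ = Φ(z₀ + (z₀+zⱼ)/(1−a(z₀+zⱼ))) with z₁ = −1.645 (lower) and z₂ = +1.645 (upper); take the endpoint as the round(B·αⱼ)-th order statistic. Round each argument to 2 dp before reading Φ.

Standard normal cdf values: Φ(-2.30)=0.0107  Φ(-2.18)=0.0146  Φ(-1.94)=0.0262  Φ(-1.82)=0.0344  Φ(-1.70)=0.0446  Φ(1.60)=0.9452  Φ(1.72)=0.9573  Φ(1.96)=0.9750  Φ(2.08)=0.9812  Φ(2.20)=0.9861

Lower: z₀ + z₁ = 0.063 + (-1.645) = -1.582; 1 − a(z₀+z₁) = 1 − (-0.065)(-1.582) = 0.8972; argument = 0.063 + (-1.582)/0.8972 = -1.7003 → -1.70.
α₁ = Φ(-1.70) = 0.0446; rank = round(1000 × 0.0446) = 45; θ*₍45₎ = 1.174.
Upper: z₀ + z₂ = 1.708; 1 − a(z₀+z₂) = 1.1110; argument = 1.6003 → 1.60; α₂ = 0.9452; rank = 945; θ*₍945₎ = 2.127.

(1.174, 2.127)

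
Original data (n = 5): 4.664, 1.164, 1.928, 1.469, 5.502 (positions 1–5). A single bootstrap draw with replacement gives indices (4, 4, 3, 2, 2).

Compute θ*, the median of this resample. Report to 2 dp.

Resample values: 1.469, 1.469, 1.928, 1.164, 1.164.
Sorted: 1.164, 1.164, 1.469, 1.469, 1.928
Median = middle value = 1.47

θ* = 1.47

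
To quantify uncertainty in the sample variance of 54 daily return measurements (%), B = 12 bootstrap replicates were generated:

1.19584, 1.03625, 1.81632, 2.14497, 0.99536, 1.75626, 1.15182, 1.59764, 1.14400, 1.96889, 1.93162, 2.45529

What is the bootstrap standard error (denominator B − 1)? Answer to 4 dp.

Bootstrap SE is the standard deviation of the 12 replicate variances.
Mean of replicates: (1.19584 + 1.03625 + 1.81632 + 2.14497 + 0.99536 + 1.75626 + 1.15182 + 1.59764 + 1.14400 + 1.96889 + 1.93162 + 2.45529) / 12 = 19.194260 / 12 = 1.599522
Sum of squared deviations: (−0.403682)² + (−0.563272)² + (+0.216798)² + (+0.545448)² + (−0.604162)² + (+0.156738)² + (−0.447702)² + (−0.001882)² + (−0.455522)² + (+0.369368)² + (+0.332098)² + (+0.855768)² = 2.601330
Variance = 2.601330 / 11 = 0.236485
SE* = √0.236485

SE* = 0.4863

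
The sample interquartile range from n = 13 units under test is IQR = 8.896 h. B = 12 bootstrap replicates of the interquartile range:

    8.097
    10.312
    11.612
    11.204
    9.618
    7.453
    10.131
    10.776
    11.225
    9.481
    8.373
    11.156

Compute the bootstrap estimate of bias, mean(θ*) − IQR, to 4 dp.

mean(θ*) = (8.097 + 10.312 + 11.612 + 11.204 + 9.618 + 7.453 + 10.131 + 10.776 + 11.225 + 9.481 + 8.373 + 11.156) / 12 = 9.95317
bias = 9.95317 − 8.896

bias = +1.0572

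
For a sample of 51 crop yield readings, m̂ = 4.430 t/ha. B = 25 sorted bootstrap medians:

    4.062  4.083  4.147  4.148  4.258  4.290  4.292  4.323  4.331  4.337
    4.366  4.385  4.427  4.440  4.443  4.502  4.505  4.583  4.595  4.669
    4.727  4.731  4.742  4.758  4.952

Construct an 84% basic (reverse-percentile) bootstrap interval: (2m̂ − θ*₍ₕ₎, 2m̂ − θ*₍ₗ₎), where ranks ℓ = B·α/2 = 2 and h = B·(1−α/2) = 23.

(4.118, 4.777)

Percentile endpoints at ranks 2 and 23: θ*₍2₎ = 4.083, θ*₍23₎ = 4.742.
Basic interval reflects these around m̂:
  lower = 2 × 4.430 − 4.742 = 4.118
  upper = 2 × 4.430 − 4.083 = 4.777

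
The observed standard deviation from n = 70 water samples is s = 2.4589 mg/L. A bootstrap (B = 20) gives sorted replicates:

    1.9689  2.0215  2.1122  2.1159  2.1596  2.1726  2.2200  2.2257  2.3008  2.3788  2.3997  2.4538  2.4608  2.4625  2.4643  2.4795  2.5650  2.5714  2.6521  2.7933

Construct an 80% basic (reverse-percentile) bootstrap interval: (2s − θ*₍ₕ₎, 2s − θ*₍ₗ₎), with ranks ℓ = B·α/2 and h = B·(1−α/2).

Percentile endpoints at ranks 2 and 18: θ*₍2₎ = 2.0215, θ*₍18₎ = 2.5714.
Basic interval reflects these around s:
  lower = 2 × 2.4589 − 2.5714 = 2.3464
  upper = 2 × 2.4589 − 2.0215 = 2.8963

(2.3464, 2.8963)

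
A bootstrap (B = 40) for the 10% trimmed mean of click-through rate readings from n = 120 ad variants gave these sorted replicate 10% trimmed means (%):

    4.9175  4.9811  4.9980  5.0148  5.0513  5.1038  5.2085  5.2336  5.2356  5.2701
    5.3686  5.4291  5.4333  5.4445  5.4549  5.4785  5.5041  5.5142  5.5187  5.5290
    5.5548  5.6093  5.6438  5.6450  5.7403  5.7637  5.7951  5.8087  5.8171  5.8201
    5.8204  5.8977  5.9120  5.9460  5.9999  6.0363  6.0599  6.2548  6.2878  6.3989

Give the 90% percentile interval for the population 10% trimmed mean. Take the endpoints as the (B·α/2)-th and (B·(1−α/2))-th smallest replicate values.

(4.9811, 6.2548)

α = 0.10; lower rank = 40 × 0.050 = 2; upper rank = 40 × 0.950 = 38.
The 2nd smallest replicate is 4.9811; the 38th is 6.2548.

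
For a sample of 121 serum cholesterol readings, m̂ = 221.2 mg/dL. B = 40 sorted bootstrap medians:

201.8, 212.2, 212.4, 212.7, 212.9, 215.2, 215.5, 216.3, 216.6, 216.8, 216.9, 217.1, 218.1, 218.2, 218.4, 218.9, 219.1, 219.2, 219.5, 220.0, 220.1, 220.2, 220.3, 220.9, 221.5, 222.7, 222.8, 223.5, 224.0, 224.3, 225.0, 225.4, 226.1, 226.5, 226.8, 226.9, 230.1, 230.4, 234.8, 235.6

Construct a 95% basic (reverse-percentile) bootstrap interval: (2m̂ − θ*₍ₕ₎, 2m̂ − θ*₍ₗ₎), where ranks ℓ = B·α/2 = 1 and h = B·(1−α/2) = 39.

Percentile endpoints at ranks 1 and 39: θ*₍1₎ = 201.8, θ*₍39₎ = 234.8.
Basic interval reflects these around m̂:
  lower = 2 × 221.2 − 234.8 = 207.6
  upper = 2 × 221.2 − 201.8 = 240.6

(207.6, 240.6)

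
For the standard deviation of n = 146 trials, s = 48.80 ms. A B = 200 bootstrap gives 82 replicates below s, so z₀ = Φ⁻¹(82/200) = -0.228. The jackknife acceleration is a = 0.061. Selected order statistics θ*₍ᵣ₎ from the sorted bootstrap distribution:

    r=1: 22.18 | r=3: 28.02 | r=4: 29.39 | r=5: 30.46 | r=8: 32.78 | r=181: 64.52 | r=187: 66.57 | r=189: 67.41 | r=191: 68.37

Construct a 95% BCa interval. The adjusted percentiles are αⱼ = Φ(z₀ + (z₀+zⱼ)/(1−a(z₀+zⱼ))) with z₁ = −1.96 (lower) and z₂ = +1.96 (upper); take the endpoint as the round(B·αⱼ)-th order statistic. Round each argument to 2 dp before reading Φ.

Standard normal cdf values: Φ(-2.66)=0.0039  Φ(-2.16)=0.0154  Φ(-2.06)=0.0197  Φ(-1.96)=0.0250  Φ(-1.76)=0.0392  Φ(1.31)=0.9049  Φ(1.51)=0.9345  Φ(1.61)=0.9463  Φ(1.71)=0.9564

(28.02, 68.37)

Lower: z₀ + z₁ = -0.228 + (-1.960) = -2.188; 1 − a(z₀+z₁) = 1 − (0.061)(-2.188) = 1.1335; argument = -0.228 + (-2.188)/1.1335 = -2.1584 → -2.16.
α₁ = Φ(-2.16) = 0.0154; rank = round(200 × 0.0154) = 3; θ*₍3₎ = 28.02.
Upper: z₀ + z₂ = 1.732; 1 − a(z₀+z₂) = 0.8943; argument = 1.7086 → 1.71; α₂ = 0.9564; rank = 191; θ*₍191₎ = 68.37.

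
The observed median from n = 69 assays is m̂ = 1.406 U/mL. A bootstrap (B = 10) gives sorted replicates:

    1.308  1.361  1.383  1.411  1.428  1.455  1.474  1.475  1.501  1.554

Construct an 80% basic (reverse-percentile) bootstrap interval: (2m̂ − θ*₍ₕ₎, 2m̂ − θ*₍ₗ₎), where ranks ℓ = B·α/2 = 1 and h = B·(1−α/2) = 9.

(1.311, 1.504)

Percentile endpoints at ranks 1 and 9: θ*₍1₎ = 1.308, θ*₍9₎ = 1.501.
Basic interval reflects these around m̂:
  lower = 2 × 1.406 − 1.501 = 1.311
  upper = 2 × 1.406 − 1.308 = 1.504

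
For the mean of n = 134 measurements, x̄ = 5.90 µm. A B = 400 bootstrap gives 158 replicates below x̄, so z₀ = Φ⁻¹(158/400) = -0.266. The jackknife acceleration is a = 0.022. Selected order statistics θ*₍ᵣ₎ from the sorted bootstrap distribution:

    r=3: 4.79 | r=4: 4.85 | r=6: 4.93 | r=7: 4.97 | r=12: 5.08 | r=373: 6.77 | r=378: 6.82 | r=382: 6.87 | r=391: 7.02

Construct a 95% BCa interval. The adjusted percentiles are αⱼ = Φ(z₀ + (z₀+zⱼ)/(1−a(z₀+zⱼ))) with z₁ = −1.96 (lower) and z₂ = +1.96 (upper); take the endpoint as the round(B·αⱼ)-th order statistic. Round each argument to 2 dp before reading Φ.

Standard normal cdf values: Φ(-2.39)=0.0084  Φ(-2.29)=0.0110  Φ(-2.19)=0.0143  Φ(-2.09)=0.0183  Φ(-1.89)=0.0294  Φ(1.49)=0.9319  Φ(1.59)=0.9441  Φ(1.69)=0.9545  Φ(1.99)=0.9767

(4.79, 6.77)

Lower: z₀ + z₁ = -0.266 + (-1.960) = -2.226; 1 − a(z₀+z₁) = 1 − (0.022)(-2.226) = 1.0490; argument = -0.266 + (-2.226)/1.0490 = -2.3881 → -2.39.
α₁ = Φ(-2.39) = 0.0084; rank = round(400 × 0.0084) = 3; θ*₍3₎ = 4.79.
Upper: z₀ + z₂ = 1.694; 1 − a(z₀+z₂) = 0.9627; argument = 1.4936 → 1.49; α₂ = 0.9319; rank = 373; θ*₍373₎ = 6.77.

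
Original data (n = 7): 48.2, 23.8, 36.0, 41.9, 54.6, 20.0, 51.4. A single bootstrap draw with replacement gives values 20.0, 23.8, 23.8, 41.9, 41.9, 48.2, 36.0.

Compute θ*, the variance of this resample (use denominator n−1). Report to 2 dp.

Mean = 33.6571; sum of squared deviations = 733.7171
s² = 733.7171 / 6 = 122.2862

θ* = 122.29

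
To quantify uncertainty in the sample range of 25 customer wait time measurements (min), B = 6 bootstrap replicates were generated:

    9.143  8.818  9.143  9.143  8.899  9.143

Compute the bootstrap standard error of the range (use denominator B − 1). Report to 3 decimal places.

SE* = 0.149

Bootstrap SE is the standard deviation of the 6 replicate ranges.
Mean of replicates: (9.143 + 8.818 + 9.143 + 9.143 + 8.899 + 9.143) / 6 = 54.2890 / 6 = 9.0482
Sum of squared deviations: (+0.0948)² + (−0.2302)² + (+0.0948)² + (+0.0948)² + (−0.1492)² + (+0.0948)² = 0.1112
Variance = 0.1112 / 5 = 0.0222
SE* = √0.0222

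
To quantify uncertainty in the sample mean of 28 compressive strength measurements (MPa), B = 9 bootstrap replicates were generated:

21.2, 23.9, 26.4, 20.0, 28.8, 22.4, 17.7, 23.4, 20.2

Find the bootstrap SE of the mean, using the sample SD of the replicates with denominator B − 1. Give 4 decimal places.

SE* = 3.4224

Bootstrap SE is the standard deviation of the 9 replicate means.
Mean of replicates: (21.2 + 23.9 + 26.4 + 20.0 + 28.8 + 22.4 + 17.7 + 23.4 + 20.2) / 9 = 204.00000 / 9 = 22.66667
Sum of squared deviations: (−1.46667)² + (+1.23333)² + (+3.73333)² + (−2.66667)² + (+6.13333)² + (−0.26667)² + (−4.96667)² + (+0.73333)² + (−2.46667)² = 93.70000
Variance = 93.70000 / 8 = 11.71250
SE* = √11.71250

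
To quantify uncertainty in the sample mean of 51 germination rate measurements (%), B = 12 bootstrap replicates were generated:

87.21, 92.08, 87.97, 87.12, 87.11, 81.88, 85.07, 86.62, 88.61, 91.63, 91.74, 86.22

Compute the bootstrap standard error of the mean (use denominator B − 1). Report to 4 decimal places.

Bootstrap SE is the standard deviation of the 12 replicate means.
Mean of replicates: (87.21 + 92.08 + 87.97 + 87.12 + 87.11 + 81.88 + 85.07 + 86.62 + 88.61 + 91.63 + 91.74 + 86.22) / 12 = 1053.26000 / 12 = 87.77167
Sum of squared deviations: (−0.56167)² + (+4.30833)² + (+0.19833)² + (−0.65167)² + (−0.66167)² + (−5.89167)² + (−2.70167)² + (−1.15167)² + (+0.83833)² + (+3.85833)² + (+3.96833)² + (−1.55167)² = 96.86097
Variance = 96.86097 / 11 = 8.80554
SE* = √8.80554

SE* = 2.9674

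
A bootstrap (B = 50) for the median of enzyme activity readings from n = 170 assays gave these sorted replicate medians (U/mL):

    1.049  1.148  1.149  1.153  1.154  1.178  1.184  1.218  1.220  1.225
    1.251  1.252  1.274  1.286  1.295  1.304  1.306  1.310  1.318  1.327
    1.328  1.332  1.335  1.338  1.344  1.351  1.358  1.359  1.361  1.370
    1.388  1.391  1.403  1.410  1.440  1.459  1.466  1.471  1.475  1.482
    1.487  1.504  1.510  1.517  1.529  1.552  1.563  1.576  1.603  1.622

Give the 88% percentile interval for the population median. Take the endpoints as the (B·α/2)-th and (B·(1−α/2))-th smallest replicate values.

(1.149, 1.563)

α = 0.12; lower rank = 50 × 0.060 = 3; upper rank = 50 × 0.940 = 47.
The 3rd smallest replicate is 1.149; the 47th is 1.563.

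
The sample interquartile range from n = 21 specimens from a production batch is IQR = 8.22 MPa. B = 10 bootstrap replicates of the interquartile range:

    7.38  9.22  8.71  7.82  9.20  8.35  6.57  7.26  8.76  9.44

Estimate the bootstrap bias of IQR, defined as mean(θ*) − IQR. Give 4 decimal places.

bias = +0.0510

mean(θ*) = (7.38 + 9.22 + 8.71 + 7.82 + 9.20 + 8.35 + 6.57 + 7.26 + 8.76 + 9.44) / 10 = 8.27100
bias = 8.27100 − 8.22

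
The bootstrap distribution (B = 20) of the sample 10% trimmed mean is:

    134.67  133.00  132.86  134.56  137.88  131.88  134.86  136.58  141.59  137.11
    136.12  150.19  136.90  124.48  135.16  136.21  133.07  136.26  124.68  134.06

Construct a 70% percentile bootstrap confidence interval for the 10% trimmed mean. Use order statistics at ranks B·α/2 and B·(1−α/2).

(131.88, 137.11)

Sorted replicates: 124.48, 124.68, 131.88, 132.86, 133.00, 133.07, 134.06, 134.56, 134.67, 134.86, 135.16, 136.12, 136.21, 136.26, 136.58, 136.90, 137.11, 137.88, 141.59, 150.19
α = 0.30; lower rank = 20 × 0.150 = 3; upper rank = 20 × 0.850 = 17.
The 3rd smallest replicate is 131.88; the 17th is 137.11.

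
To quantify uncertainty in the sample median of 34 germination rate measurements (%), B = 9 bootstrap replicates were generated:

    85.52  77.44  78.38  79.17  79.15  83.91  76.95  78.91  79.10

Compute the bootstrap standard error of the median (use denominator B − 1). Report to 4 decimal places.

Bootstrap SE is the standard deviation of the 9 replicate medians.
Mean of replicates: (85.52 + 77.44 + 78.38 + 79.17 + 79.15 + 83.91 + 76.95 + 78.91 + 79.10) / 9 = 718.53000 / 9 = 79.83667
Sum of squared deviations: (+5.68333)² + (−2.39667)² + (−1.45667)² + (−0.66667)² + (−0.68667)² + (+4.07333)² + (−2.88667)² + (−0.92667)² + (−0.73667)² = 67.40840
Variance = 67.40840 / 8 = 8.42605
SE* = √8.42605

SE* = 2.9028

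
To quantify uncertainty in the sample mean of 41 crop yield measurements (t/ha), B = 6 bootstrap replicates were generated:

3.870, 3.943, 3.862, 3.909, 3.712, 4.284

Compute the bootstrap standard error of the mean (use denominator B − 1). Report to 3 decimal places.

SE* = 0.191

Bootstrap SE is the standard deviation of the 6 replicate means.
Mean of replicates: (3.870 + 3.943 + 3.862 + 3.909 + 3.712 + 4.284) / 6 = 23.5800 / 6 = 3.9300
Sum of squared deviations: (−0.0600)² + (+0.0130)² + (−0.0680)² + (−0.0210)² + (−0.2180)² + (+0.3540)² = 0.1817
Variance = 0.1817 / 5 = 0.0363
SE* = √0.0363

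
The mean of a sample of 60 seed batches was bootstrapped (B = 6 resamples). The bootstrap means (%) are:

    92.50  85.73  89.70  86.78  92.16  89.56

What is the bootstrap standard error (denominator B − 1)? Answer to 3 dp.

Bootstrap SE is the standard deviation of the 6 replicate means.
Mean of replicates: (92.50 + 85.73 + 89.70 + 86.78 + 92.16 + 89.56) / 6 = 536.4300 / 6 = 89.4050
Sum of squared deviations: (+3.0950)² + (−3.6750)² + (+0.2950)² + (−2.6250)² + (+2.7550)² + (+0.1550)² = 37.6763
Variance = 37.6763 / 5 = 7.5353
SE* = √7.5353

SE* = 2.745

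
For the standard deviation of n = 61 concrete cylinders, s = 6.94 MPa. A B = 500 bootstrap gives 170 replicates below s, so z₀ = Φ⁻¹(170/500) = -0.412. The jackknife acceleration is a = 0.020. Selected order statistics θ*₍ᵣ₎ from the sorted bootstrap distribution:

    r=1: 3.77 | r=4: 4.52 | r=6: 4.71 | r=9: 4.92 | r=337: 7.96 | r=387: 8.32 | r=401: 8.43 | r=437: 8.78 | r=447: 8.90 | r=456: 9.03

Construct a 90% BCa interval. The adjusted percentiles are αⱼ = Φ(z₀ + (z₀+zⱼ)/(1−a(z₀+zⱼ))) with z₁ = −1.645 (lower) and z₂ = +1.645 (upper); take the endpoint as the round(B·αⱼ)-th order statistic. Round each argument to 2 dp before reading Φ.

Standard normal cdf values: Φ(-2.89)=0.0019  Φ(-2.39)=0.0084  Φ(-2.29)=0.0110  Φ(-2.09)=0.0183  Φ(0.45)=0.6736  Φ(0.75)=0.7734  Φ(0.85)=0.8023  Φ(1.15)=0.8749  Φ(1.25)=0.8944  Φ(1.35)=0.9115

(4.52, 8.43)

Lower: z₀ + z₁ = -0.412 + (-1.645) = -2.057; 1 − a(z₀+z₁) = 1 − (0.020)(-2.057) = 1.0411; argument = -0.412 + (-2.057)/1.0411 = -2.3877 → -2.39.
α₁ = Φ(-2.39) = 0.0084; rank = round(500 × 0.0084) = 4; θ*₍4₎ = 4.52.
Upper: z₀ + z₂ = 1.233; 1 − a(z₀+z₂) = 0.9753; argument = 0.8522 → 0.85; α₂ = 0.8023; rank = 401; θ*₍401₎ = 8.43.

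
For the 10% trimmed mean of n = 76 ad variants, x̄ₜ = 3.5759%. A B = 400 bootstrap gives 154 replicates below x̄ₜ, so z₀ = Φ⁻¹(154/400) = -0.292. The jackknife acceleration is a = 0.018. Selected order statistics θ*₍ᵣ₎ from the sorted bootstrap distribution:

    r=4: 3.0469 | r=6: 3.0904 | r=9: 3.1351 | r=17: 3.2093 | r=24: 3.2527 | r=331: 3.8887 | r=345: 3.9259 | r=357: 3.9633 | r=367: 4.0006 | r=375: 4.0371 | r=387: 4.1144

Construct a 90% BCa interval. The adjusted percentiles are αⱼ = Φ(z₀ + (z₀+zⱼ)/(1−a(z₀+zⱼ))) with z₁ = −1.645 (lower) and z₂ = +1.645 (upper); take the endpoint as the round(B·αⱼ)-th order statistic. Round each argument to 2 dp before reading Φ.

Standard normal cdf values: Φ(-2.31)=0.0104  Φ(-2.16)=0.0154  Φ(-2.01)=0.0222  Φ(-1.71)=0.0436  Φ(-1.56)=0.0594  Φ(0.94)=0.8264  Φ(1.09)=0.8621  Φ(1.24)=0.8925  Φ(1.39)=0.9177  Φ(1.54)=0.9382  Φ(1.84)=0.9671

(3.0904, 3.9259)

Lower: z₀ + z₁ = -0.292 + (-1.645) = -1.937; 1 − a(z₀+z₁) = 1 − (0.018)(-1.937) = 1.0349; argument = -0.292 + (-1.937)/1.0349 = -2.1637 → -2.16.
α₁ = Φ(-2.16) = 0.0154; rank = round(400 × 0.0154) = 6; θ*₍6₎ = 3.0904.
Upper: z₀ + z₂ = 1.353; 1 − a(z₀+z₂) = 0.9756; argument = 1.0948 → 1.09; α₂ = 0.8621; rank = 345; θ*₍345₎ = 3.9259.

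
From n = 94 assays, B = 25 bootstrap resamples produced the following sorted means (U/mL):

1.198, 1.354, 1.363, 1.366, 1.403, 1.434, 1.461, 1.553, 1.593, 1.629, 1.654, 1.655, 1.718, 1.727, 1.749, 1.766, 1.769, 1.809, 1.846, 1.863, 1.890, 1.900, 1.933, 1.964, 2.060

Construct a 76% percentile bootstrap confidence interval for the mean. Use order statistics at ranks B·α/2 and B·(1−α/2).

(1.363, 1.900)

α = 0.24; lower rank = 25 × 0.120 = 3; upper rank = 25 × 0.880 = 22.
The 3rd smallest replicate is 1.363; the 22nd is 1.900.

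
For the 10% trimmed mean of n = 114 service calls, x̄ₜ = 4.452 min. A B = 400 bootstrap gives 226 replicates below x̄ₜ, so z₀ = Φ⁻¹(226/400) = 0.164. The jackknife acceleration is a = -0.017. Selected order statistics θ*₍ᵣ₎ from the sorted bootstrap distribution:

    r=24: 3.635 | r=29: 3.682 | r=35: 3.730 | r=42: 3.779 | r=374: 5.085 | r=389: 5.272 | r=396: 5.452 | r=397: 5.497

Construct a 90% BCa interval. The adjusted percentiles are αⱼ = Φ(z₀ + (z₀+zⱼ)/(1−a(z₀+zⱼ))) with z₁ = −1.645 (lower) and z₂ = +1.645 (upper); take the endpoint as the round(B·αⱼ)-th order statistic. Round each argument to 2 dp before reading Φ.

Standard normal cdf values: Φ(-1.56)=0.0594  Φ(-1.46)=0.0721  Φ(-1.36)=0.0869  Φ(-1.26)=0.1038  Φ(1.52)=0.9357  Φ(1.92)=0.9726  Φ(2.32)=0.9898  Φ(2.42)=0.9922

Lower: z₀ + z₁ = 0.164 + (-1.645) = -1.481; 1 − a(z₀+z₁) = 1 − (-0.017)(-1.481) = 0.9748; argument = 0.164 + (-1.481)/0.9748 = -1.3553 → -1.36.
α₁ = Φ(-1.36) = 0.0869; rank = round(400 × 0.0869) = 35; θ*₍35₎ = 3.730.
Upper: z₀ + z₂ = 1.809; 1 − a(z₀+z₂) = 1.0308; argument = 1.9190 → 1.92; α₂ = 0.9726; rank = 389; θ*₍389₎ = 5.272.

(3.730, 5.272)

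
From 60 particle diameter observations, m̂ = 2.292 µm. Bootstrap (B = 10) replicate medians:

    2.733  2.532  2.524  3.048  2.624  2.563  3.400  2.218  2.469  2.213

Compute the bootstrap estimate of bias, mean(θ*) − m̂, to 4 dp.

mean(θ*) = (2.733 + 2.532 + 2.524 + 3.048 + 2.624 + 2.563 + 3.400 + 2.218 + 2.469 + 2.213) / 10 = 2.63240
bias = 2.63240 − 2.292

bias = +0.3404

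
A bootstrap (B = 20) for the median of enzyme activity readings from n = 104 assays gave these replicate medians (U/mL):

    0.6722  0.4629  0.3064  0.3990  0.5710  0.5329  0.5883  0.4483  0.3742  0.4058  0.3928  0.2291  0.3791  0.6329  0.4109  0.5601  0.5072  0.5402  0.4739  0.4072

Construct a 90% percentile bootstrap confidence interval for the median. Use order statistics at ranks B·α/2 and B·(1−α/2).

(0.2291, 0.6329)

Sorted replicates: 0.2291, 0.3064, 0.3742, 0.3791, 0.3928, 0.3990, 0.4058, 0.4072, 0.4109, 0.4483, 0.4629, 0.4739, 0.5072, 0.5329, 0.5402, 0.5601, 0.5710, 0.5883, 0.6329, 0.6722
α = 0.10; lower rank = 20 × 0.050 = 1; upper rank = 20 × 0.950 = 19.
The 1st smallest replicate is 0.2291; the 19th is 0.6329.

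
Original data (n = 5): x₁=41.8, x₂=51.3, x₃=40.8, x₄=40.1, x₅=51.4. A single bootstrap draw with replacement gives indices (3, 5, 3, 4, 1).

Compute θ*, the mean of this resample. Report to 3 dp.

θ* = 42.980

Resample values: 40.8, 51.4, 40.8, 40.1, 41.8.
Mean = (40.8 + 51.4 + 40.8 + 40.1 + 41.8) / 5 = 214.90 / 5 = 42.980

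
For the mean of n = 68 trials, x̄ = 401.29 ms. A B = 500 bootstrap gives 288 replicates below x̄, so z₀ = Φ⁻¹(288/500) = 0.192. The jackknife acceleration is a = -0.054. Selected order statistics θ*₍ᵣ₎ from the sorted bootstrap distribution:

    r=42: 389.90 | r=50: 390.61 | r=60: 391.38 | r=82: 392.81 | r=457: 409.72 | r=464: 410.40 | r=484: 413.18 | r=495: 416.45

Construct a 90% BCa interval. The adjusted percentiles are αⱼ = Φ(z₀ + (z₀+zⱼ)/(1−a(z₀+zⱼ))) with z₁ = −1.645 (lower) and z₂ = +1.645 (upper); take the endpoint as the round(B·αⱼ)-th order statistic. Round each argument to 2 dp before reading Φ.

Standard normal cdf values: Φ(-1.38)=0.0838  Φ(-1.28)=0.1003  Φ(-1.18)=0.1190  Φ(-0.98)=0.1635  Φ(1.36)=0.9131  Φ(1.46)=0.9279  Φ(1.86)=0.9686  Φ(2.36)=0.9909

Lower: z₀ + z₁ = 0.192 + (-1.645) = -1.453; 1 − a(z₀+z₁) = 1 − (-0.054)(-1.453) = 0.9215; argument = 0.192 + (-1.453)/0.9215 = -1.3847 → -1.38.
α₁ = Φ(-1.38) = 0.0838; rank = round(500 × 0.0838) = 42; θ*₍42₎ = 389.90.
Upper: z₀ + z₂ = 1.837; 1 − a(z₀+z₂) = 1.0992; argument = 1.8632 → 1.86; α₂ = 0.9686; rank = 484; θ*₍484₎ = 413.18.

(389.90, 413.18)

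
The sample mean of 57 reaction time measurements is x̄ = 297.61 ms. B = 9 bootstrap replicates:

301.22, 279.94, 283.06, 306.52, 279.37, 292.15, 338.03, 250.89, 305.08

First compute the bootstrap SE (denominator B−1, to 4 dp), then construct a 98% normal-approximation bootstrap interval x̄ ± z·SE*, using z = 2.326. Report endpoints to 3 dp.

(241.514, 353.706)

Mean of replicates = 292.9178; sum of squared deviations = 4653.0440; SE* = √(4653.0440/8) = 24.1170
Margin = 2.326 × 24.1170 = 56.0961
Interval: 297.61 ± 56.0961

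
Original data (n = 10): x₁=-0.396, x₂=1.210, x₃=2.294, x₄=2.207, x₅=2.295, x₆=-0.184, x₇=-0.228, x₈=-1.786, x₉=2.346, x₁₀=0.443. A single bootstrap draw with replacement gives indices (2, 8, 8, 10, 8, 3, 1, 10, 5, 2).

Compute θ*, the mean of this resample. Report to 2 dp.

Resample values: 1.210, -1.786, -1.786, 0.443, -1.786, 2.294, -0.396, 0.443, 2.295, 1.210.
Mean = (1.210 + (-1.786) + (-1.786) + 0.443 + (-1.786) + 2.294 + (-0.396) + 0.443 + 2.295 + 1.210) / 10 = 2.1410 / 10 = 0.21

θ* = 0.21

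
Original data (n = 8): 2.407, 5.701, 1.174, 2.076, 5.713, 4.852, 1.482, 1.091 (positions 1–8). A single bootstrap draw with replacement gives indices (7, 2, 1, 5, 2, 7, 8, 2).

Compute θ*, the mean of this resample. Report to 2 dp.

Resample values: 1.482, 5.701, 2.407, 5.713, 5.701, 1.482, 1.091, 5.701.
Mean = (1.482 + 5.701 + 2.407 + 5.713 + 5.701 + 1.482 + 1.091 + 5.701) / 8 = 29.2780 / 8 = 3.66

θ* = 3.66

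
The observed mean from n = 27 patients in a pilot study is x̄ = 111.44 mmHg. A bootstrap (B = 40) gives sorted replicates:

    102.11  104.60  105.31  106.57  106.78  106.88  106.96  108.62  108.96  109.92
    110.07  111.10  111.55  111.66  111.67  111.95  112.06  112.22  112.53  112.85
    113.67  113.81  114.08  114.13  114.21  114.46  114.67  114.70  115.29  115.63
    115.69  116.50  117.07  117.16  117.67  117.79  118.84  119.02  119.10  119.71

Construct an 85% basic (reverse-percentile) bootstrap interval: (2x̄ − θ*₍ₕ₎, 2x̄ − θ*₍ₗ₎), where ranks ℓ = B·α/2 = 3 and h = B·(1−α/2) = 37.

(104.04, 117.57)

Percentile endpoints at ranks 3 and 37: θ*₍3₎ = 105.31, θ*₍37₎ = 118.84.
Basic interval reflects these around x̄:
  lower = 2 × 111.44 − 118.84 = 104.04
  upper = 2 × 111.44 − 105.31 = 117.57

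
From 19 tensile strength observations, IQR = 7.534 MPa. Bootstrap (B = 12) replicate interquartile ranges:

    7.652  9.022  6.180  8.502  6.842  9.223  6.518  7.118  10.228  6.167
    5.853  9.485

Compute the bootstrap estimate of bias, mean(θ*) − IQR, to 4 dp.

mean(θ*) = (7.652 + 9.022 + 6.180 + 8.502 + 6.842 + 9.223 + 6.518 + 7.118 + 10.228 + 6.167 + 5.853 + 9.485) / 12 = 7.73250
bias = 7.73250 − 7.534

bias = +0.1985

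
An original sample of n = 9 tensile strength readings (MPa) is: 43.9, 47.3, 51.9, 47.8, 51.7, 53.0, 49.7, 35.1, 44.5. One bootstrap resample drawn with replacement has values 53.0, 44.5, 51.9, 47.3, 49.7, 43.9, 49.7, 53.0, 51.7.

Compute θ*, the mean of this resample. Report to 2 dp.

Mean = (53.0 + 44.5 + 51.9 + 47.3 + 49.7 + 43.9 + 49.7 + 53.0 + 51.7) / 9 = 444.70 / 9 = 49.41

θ* = 49.41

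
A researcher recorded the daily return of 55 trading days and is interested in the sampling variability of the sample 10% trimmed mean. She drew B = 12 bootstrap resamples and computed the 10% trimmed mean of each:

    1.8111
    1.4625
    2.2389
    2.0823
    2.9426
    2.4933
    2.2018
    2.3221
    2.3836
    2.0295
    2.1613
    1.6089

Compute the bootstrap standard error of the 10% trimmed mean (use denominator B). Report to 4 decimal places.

Bootstrap SE is the standard deviation of the 12 replicate 10% trimmed means.
Mean of replicates: (1.8111 + 1.4625 + 2.2389 + 2.0823 + 2.9426 + 2.4933 + 2.2018 + 2.3221 + 2.3836 + 2.0295 + 2.1613 + 1.6089) / 12 = 25.73790 / 12 = 2.14482
Sum of squared deviations: (−0.33373)² + (−0.68233)² + (+0.09408)² + (−0.06252)² + (+0.79778)² + (+0.34848)² + (+0.05697)² + (+0.17727)² + (+0.23877)² + (−0.11532)² + (+0.01648)² + (−0.53592)² = 1.74005
Variance = 1.74005 / 12 = 0.14500
SE* = √0.14500

SE* = 0.3808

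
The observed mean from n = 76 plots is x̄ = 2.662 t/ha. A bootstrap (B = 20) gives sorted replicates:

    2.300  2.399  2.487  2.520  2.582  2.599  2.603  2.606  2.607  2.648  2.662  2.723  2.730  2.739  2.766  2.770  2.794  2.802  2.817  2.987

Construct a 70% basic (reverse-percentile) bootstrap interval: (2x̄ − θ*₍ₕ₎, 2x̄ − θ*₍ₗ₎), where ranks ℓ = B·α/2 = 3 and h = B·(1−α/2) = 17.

Percentile endpoints at ranks 3 and 17: θ*₍3₎ = 2.487, θ*₍17₎ = 2.794.
Basic interval reflects these around x̄:
  lower = 2 × 2.662 − 2.794 = 2.530
  upper = 2 × 2.662 − 2.487 = 2.837

(2.530, 2.837)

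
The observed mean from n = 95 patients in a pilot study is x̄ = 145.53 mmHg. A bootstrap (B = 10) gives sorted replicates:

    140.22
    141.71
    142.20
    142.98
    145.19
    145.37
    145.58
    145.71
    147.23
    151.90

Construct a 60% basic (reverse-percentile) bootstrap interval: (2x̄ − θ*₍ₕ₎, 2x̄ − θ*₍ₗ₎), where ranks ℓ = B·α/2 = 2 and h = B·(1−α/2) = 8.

(145.35, 149.35)

Percentile endpoints at ranks 2 and 8: θ*₍2₎ = 141.71, θ*₍8₎ = 145.71.
Basic interval reflects these around x̄:
  lower = 2 × 145.53 − 145.71 = 145.35
  upper = 2 × 145.53 − 141.71 = 149.35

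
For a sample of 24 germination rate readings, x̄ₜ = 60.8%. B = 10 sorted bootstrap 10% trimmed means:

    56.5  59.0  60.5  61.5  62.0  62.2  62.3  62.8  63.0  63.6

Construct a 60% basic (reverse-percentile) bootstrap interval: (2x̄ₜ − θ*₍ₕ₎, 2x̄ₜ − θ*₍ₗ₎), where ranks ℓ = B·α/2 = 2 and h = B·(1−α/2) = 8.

Percentile endpoints at ranks 2 and 8: θ*₍2₎ = 59.0, θ*₍8₎ = 62.8.
Basic interval reflects these around x̄ₜ:
  lower = 2 × 60.8 − 62.8 = 58.8
  upper = 2 × 60.8 − 59.0 = 62.6

(58.8, 62.6)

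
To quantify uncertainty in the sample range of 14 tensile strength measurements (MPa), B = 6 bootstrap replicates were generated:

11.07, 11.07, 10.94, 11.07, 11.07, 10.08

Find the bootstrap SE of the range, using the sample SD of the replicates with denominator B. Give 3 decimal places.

SE* = 0.362

Bootstrap SE is the standard deviation of the 6 replicate ranges.
Mean of replicates: (11.07 + 11.07 + 10.94 + 11.07 + 11.07 + 10.08) / 6 = 65.3000 / 6 = 10.8833
Sum of squared deviations: (+0.1867)² + (+0.1867)² + (+0.0567)² + (+0.1867)² + (+0.1867)² + (−0.8033)² = 0.7879
Variance = 0.7879 / 6 = 0.1313
SE* = √0.1313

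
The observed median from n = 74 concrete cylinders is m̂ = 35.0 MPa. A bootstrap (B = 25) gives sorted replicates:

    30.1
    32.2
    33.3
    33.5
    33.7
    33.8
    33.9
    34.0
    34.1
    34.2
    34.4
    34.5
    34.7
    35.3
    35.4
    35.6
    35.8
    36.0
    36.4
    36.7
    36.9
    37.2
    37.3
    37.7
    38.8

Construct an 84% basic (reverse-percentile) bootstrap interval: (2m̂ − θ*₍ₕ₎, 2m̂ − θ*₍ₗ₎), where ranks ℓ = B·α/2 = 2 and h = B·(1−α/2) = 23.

Percentile endpoints at ranks 2 and 23: θ*₍2₎ = 32.2, θ*₍23₎ = 37.3.
Basic interval reflects these around m̂:
  lower = 2 × 35.0 − 37.3 = 32.7
  upper = 2 × 35.0 − 32.2 = 37.8

(32.7, 37.8)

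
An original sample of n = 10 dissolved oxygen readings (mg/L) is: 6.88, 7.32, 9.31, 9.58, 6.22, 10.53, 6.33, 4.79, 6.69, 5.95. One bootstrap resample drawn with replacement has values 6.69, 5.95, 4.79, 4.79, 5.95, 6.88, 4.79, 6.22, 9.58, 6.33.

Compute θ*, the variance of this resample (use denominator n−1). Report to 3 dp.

Mean = 6.1970; sum of squared deviations = 18.2334
s² = 18.2334 / 9 = 2.0259

θ* = 2.026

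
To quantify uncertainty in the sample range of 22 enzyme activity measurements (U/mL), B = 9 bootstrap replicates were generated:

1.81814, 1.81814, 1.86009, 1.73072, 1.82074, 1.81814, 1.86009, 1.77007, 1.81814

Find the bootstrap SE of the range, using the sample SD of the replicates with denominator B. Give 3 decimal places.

SE* = 0.038

Bootstrap SE is the standard deviation of the 9 replicate ranges.
Mean of replicates: (1.81814 + 1.81814 + 1.86009 + 1.73072 + 1.82074 + 1.81814 + 1.86009 + 1.77007 + 1.81814) / 9 = 16.314270 / 9 = 1.812697
Sum of squared deviations: (+0.005443)² + (+0.005443)² + (+0.047393)² + (−0.081977)² + (+0.008043)² + (+0.005443)² + (+0.047393)² + (−0.042627)² + (+0.005443)² = 0.013213
Variance = 0.013213 / 9 = 0.001468
SE* = √0.001468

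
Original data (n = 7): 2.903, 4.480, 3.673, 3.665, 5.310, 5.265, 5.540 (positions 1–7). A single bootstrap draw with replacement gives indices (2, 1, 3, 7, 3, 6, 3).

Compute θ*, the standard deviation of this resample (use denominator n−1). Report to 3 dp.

θ* = 0.959

Resample values: 4.480, 2.903, 3.673, 5.540, 3.673, 5.265, 3.673.
Mean = 4.1724; sum of squared deviations = 5.5183
s² = 5.5183 / 6 = 0.9197
s = √0.9197 = 0.959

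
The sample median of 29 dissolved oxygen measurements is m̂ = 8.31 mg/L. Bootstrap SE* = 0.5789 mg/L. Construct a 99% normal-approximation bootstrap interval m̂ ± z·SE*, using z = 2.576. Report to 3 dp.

Margin = 2.576 × 0.5789 = 1.4912
Interval: 8.31 ± 1.4912

(6.819, 9.801)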